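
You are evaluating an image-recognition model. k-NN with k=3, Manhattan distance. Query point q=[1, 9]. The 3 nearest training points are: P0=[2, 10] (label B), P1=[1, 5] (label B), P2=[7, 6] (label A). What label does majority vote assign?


d(q,P0) = 2  (label B)
d(q,P1) = 4  (label B)
d(q,P2) = 9  (label A)
Votes: A=1, B=2
Majority → B

B


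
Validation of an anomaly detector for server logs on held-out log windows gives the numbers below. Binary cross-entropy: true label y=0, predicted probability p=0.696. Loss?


BCE = -[y·ln(p) + (1-y)·ln(1-p)]
= -0 - 1·ln(1-0.696)
= -ln(0.304) = 1.1907

1.1907


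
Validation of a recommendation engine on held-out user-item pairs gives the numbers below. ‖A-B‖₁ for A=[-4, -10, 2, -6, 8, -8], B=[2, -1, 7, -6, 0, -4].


d = |-4-2| + |-10+ 1| + |2-7| + |-6+ 6| + |8-0| + |-8+ 4|
  = 6 + 9 + 5 + 0 + 8 + 4
  = 32

32


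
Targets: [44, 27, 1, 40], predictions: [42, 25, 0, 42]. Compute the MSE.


Squared errors: (44-42)²=4, (27-25)²=4, (1-0)²=1, (40-42)²=4
Sum = 13
MSE = 13/4 = 13/4

13/4


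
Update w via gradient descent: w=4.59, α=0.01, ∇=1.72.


w_new = w - α·∇
= 4.59 - 0.01·1.72
= 4.59 - 0.0172
= 4.5728

4.5728


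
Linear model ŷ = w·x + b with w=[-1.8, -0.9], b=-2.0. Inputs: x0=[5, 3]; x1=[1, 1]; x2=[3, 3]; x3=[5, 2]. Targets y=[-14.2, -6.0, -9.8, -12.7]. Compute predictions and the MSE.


ŷ0 = (-1.8)·(5) + (-0.9)·(3) - 2.0 = -13.7
ŷ1 = (-1.8)·(1) + (-0.9)·(1) - 2.0 = -4.7
ŷ2 = (-1.8)·(3) + (-0.9)·(3) - 2.0 = -10.1
ŷ3 = (-1.8)·(5) + (-0.9)·(2) - 2.0 = -12.8
errors² = [0.25, 1.69, 0.09, 0.01]
MSE = 2.0400/4 = 0.51

0.51


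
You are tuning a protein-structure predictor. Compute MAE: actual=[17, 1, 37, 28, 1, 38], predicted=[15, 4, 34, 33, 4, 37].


Absolute errors: |17-15|=2, |1-4|=3, |37-34|=3, |28-33|=5, |1-4|=3, |38-37|=1
Sum = 17
MAE = 17/6 = 17/6

17/6


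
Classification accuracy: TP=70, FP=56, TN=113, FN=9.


Accuracy = (TP+TN)/(TP+TN+FP+FN)
= (70+113)/(248)
= 183/248 = 73.79%

73.79%


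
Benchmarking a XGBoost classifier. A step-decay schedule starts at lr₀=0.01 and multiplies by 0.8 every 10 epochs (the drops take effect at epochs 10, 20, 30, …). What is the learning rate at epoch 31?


n_drops = ⌊31/10⌋ = 3
lr = 0.01·0.8^3 = 0.01·0.512 = 0.00512

0.00512


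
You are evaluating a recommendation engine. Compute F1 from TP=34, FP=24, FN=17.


Precision = 34/58 = 0.5862
Recall = 34/51 = 0.6667
F1 = 2·P·R/(P+R) = 2·TP/(2·TP+FP+FN) = 68/(68+24+17) = 68/109 = 0.6239

0.6239


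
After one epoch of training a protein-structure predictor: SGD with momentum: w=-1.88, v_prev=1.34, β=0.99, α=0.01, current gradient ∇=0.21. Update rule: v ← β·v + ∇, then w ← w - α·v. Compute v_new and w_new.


v_new = 0.99·1.34 + 0.21 = 1.3266 + 0.21 = 1.5366
w_new = -1.88 - 0.01·1.5366 = -1.88 - 0.015366 = -1.895366

v_new=1.5366, w_new=-1.895366


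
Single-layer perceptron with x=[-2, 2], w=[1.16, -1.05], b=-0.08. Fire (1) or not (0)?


z = (-2)·(1.16) + (2)·(-1.05) - 0.08
  = -4.5
step(z) = 0 (z<0)

0


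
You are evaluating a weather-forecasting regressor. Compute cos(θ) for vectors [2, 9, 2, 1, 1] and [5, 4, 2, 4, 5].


A·B = 2·5 + 9·4 + 2·2 + 1·4 + 1·5 = 59
‖A‖ = √91 = 9.5394, ‖B‖ = √86 = 9.2736
cos = 59/(√91·√86) = 59/√7826 = 0.6669

0.6669


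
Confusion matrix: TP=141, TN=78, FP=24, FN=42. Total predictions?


Total = TP + TN + FP + FN
= 141 + 78 + 24 + 42
= 285
(Predicted positive: 165, predicted negative: 120)

285


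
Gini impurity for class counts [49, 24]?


Probabilities: [49/73, 24/73] ≈ [0.6712, 0.3288]
Σpᵢ² = (2401 + 576)/73² = 2977/5329
Gini = 1 - Σpᵢ² = 1 - 2977/5329 = 0.4414

0.4414


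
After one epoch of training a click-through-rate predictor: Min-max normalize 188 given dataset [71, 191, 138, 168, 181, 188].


min=71, max=191
(188-71)/(191-71) = 117/120 = 0.975

0.975


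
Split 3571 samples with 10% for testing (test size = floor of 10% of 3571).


Test = ⌊3571·10/100⌋ = 357
Train = 3571 - 357 = 3214

Train: 3214, Test: 357


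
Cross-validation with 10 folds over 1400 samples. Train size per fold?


Fold size = 1400/10 = 140
Training per fold = 1400 - 140 = 1260

1260


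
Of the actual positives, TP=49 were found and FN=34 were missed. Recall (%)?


Recall = TP/(TP+FN)
= 49/(49+34)
= 49/83 = 59.04%

59.04%


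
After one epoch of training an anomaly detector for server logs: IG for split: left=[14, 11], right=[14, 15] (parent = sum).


Parent = [28, 26], H_parent = 0.999
H_left = 0.9896 (n=25), H_right = 0.9991 (n=29)
H_children = (25/54)·0.9896 + (29/54)·0.9991 = 0.9947
IG = 0.999 - 0.9947 = 0.0043

0.0043


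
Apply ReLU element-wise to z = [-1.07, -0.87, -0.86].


ReLU(-1.07) = max(0, -1.07) = 0.0
ReLU(-0.87) = max(0, -0.87) = 0.0
ReLU(-0.86) = max(0, -0.86) = 0.0
result = [0.0, 0.0, 0.0]

[0.0, 0.0, 0.0]


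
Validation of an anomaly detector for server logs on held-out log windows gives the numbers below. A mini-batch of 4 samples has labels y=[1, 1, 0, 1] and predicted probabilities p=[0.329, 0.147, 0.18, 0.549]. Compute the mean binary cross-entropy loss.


L[0] = -ln(0.329) = 1.1117
L[1] = -ln(0.147) = 1.9173
L[2] = -ln(1-0.18) = -ln(0.82) = 0.1985
L[3] = -ln(0.549) = 0.5997
mean = (1.1117 + 1.9173 + 0.1985 + 0.5997)/4 = 0.9568

0.9568


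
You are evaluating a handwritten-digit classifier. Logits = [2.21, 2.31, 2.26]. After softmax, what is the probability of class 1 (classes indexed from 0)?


Exponentials: e^2.21=9.1157, e^2.31=10.0744, e^2.26=9.5831
Sum = 28.7732
Softmax = [0.3168, 0.3501, 0.3331]
p[1] = 10.0744/28.7732 = 0.3501

0.3501


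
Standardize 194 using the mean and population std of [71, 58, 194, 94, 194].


μ = 122.2, σ = 59.7475
z = (194 - 122.2)/59.7475 = 1.2017

1.2017


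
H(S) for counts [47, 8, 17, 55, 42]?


Probabilities: [47/169, 8/169, 17/169, 55/169, 42/169] ≈ [0.2781, 0.0473, 0.1006, 0.3254, 0.2485]
H = -((47/169)·log₂(47/169) + (8/169)·log₂(8/169) + (17/169)·log₂(17/169) + (55/169)·log₂(55/169) + (42/169)·log₂(42/169))
  = 2.0813 bits

2.0813 bits


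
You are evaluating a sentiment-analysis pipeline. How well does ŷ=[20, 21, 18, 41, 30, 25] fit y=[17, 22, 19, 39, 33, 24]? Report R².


ȳ = 25.6667
SS_res = Σ(y-ŷ)² = 25
SS_tot = Σ(y-ȳ)² = 367.33
R² = 1 - SS_res/SS_tot = 1 - 0.0681 = 0.9319

0.9319


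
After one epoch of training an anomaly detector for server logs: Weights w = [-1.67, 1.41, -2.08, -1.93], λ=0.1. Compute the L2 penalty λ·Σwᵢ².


‖w‖₂² = (-1.67)² + (1.41)² + (-2.08)² + (-1.93)²
     = 2.7889 + 1.9881 + 4.3264 + 3.7249
     = 12.8283
λ·‖w‖₂² = 0.1·12.8283 = 1.28283

1.28283


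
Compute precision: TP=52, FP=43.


Precision = TP/(TP+FP)
= 52/(52+43)
= 52/95 = 54.74%

54.74%


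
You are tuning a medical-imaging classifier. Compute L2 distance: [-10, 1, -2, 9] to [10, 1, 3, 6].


d = √((-10-10)² + (1-1)² + (-2-3)² + (9-6)²)
  = √(400 + 0 + 25 + 9)
  = √434 = 20.8327

20.8327


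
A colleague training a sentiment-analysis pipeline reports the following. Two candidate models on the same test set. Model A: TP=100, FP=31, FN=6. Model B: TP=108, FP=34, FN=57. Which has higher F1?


Model A: P=100/131=0.7634, R=100/106=0.9434, F1=2PR/(P+R)=2TP/(2TP+FP+FN)=200/237=0.8439
Model B: P=108/142=0.7606, R=108/165=0.6545, F1=2PR/(P+R)=2TP/(2TP+FP+FN)=216/307=0.7036
0.8439 > 0.7036 → Model A

Model A


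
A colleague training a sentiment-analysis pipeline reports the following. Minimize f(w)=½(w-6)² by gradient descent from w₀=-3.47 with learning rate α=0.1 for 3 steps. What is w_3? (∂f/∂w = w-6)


step 1: grad = -3.47-6 = -9.47; w = -3.47 - 0.1·(-9.47) = -2.523
step 2: grad = -2.523-6 = -8.523; w = -2.523 - 0.1·(-8.523) = -1.6707
step 3: grad = -1.6707-6 = -7.6707; w = -1.6707 - 0.1·(-7.6707) = -0.90363

-0.90363


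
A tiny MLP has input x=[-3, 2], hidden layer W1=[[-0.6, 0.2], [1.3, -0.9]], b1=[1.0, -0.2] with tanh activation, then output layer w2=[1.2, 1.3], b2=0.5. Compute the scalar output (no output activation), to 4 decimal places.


z1[0] = (-0.6)·(-3) + (0.2)·(2) + 1.0 = 3.2
z1[1] = (1.3)·(-3) + (-0.9)·(2) - 0.2 = -5.9
h = tanh(z1) = [0.9967, -1.0]
output = (1.2)·(0.9967) + (1.3)·(-1.0) + 0.5 = 0.396

0.396


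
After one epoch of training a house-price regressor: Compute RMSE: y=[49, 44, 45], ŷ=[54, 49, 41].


MSE = 66/3 = 22
RMSE = √(66/3) = 4.6904

4.6904


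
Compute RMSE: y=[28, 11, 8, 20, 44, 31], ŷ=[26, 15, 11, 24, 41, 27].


MSE = 70/6 = 11.6667
RMSE = √(70/6) = 3.4157

3.4157


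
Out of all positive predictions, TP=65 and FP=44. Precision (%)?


Precision = TP/(TP+FP)
= 65/(65+44)
= 65/109 = 59.63%

59.63%


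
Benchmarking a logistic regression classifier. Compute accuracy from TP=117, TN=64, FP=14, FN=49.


Accuracy = (TP+TN)/(TP+TN+FP+FN)
= (117+64)/(244)
= 181/244 = 74.18%

74.18%


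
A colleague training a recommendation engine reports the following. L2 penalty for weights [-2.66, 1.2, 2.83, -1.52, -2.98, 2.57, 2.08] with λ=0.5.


‖w‖₂² = (-2.66)² + (1.2)² + (2.83)² + (-1.52)² + (-2.98)² + (2.57)² + (2.08)²
     = 7.0756 + 1.44 + 8.0089 + 2.3104 + 8.8804 + 6.6049 + 4.3264
     = 38.6466
λ·‖w‖₂² = 0.5·38.6466 = 19.3233

19.3233


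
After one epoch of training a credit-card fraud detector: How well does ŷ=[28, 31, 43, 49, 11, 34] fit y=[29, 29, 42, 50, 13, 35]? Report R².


ȳ = 33
SS_res = Σ(y-ŷ)² = 12
SS_tot = Σ(y-ȳ)² = 806
R² = 1 - SS_res/SS_tot = 1 - 0.0149 = 0.9851

0.9851


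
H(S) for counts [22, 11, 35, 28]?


Probabilities: [22/96, 11/96, 35/96, 28/96] ≈ [0.2292, 0.1146, 0.3646, 0.2917]
H = -((22/96)·log₂(22/96) + (11/96)·log₂(11/96) + (35/96)·log₂(35/96) + (28/96)·log₂(28/96))
  = 1.8944 bits

1.8944 bits


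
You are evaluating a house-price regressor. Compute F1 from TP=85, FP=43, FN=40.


Precision = 85/128 = 0.6641
Recall = 85/125 = 0.68
F1 = 2·P·R/(P+R) = 2·TP/(2·TP+FP+FN) = 170/(170+43+40) = 170/253 = 0.6719

0.6719


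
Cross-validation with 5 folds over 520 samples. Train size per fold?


Fold size = 520/5 = 104
Training per fold = 520 - 104 = 416

416


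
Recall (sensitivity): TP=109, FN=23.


Recall = TP/(TP+FN)
= 109/(109+23)
= 109/132 = 82.58%

82.58%


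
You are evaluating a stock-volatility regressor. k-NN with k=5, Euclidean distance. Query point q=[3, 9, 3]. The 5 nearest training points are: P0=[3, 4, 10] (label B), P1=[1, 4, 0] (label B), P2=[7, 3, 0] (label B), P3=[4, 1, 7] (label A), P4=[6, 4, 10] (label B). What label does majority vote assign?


d(q,P0) = 8.6023  (label B)
d(q,P1) = 6.1644  (label B)
d(q,P2) = 7.8102  (label B)
d(q,P3) = 9.0  (label A)
d(q,P4) = 9.1104  (label B)
Votes: A=1, B=4
Majority → B

B


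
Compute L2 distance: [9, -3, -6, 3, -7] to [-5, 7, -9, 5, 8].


d = √((9+ 5)² + (-3-7)² + (-6+ 9)² + (3-5)² + (-7-8)²)
  = √(196 + 100 + 9 + 4 + 225)
  = √534 = 23.1084

23.1084


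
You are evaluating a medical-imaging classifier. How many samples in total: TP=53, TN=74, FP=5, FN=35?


Total = TP + TN + FP + FN
= 53 + 74 + 5 + 35
= 167
(Predicted positive: 58, predicted negative: 109)

167


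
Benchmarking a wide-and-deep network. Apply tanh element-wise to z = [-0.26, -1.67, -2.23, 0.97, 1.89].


tanh(-0.26) = -0.2543
tanh(-1.67) = -0.9316
tanh(-2.23) = -0.9771
tanh(0.97) = 0.7487
tanh(1.89) = 0.9554
result = [-0.2543, -0.9316, -0.9771, 0.7487, 0.9554]

[-0.2543, -0.9316, -0.9771, 0.7487, 0.9554]


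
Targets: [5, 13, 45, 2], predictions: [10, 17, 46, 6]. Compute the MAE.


Absolute errors: |5-10|=5, |13-17|=4, |45-46|=1, |2-6|=4
Sum = 14
MAE = 14/4 = 7/2

7/2


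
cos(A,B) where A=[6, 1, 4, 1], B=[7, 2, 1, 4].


A·B = 6·7 + 1·2 + 4·1 + 1·4 = 52
‖A‖ = √54 = 7.3485, ‖B‖ = √70 = 8.3666
cos = 52/(√54·√70) = 52/√3780 = 0.8458

0.8458


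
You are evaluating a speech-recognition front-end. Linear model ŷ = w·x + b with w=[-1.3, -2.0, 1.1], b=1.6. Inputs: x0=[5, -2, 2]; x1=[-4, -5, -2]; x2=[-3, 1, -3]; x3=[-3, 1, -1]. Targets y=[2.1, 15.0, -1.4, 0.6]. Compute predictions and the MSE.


ŷ0 = (-1.3)·(5) + (-2.0)·(-2) + (1.1)·(2) + 1.6 = 1.3
ŷ1 = (-1.3)·(-4) + (-2.0)·(-5) + (1.1)·(-2) + 1.6 = 14.6
ŷ2 = (-1.3)·(-3) + (-2.0)·(1) + (1.1)·(-3) + 1.6 = 0.2
ŷ3 = (-1.3)·(-3) + (-2.0)·(1) + (1.1)·(-1) + 1.6 = 2.4
errors² = [0.64, 0.16, 2.56, 3.24]
MSE = 6.6000/4 = 1.65

1.65


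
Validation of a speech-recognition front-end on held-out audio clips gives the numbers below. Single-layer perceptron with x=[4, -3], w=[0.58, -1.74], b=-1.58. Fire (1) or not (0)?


z = (4)·(0.58) + (-3)·(-1.74) - 1.58
  = 5.96
step(z) = 1 (z≥0)

1


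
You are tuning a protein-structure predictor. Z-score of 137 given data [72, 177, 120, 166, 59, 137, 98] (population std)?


μ = 118.4286, σ = 41.6546
z = (137 - 118.4286)/41.6546 = 0.4458

0.4458


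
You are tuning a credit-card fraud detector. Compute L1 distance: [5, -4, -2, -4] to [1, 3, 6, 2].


d = |5-1| + |-4-3| + |-2-6| + |-4-2|
  = 4 + 7 + 8 + 6
  = 25

25


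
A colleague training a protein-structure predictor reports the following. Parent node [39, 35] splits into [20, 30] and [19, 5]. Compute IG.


Parent = [39, 35], H_parent = 0.9979
H_left = 0.971 (n=50), H_right = 0.7383 (n=24)
H_children = (50/74)·0.971 + (24/74)·0.7383 = 0.8955
IG = 0.9979 - 0.8955 = 0.1024

0.1024


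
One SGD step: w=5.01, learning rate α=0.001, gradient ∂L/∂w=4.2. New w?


w_new = w - α·∇
= 5.01 - 0.001·4.2
= 5.01 - 0.0042
= 5.0058

5.0058


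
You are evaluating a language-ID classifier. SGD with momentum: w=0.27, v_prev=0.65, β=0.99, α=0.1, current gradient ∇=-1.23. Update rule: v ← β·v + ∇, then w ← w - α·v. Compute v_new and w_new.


v_new = 0.99·0.65 - 1.23 = 0.6435 - 1.23 = -0.5865
w_new = 0.27 - 0.1·-0.5865 = 0.27 + 0.05865 = 0.32865

v_new=-0.5865, w_new=0.32865


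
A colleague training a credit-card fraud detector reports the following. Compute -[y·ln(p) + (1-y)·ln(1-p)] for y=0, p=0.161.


BCE = -[y·ln(p) + (1-y)·ln(1-p)]
= -0 - 1·ln(1-0.161)
= -ln(0.839) = 0.1755

0.1755


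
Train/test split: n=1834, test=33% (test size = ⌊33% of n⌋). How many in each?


Test = ⌊1834·33/100⌋ = 605
Train = 1834 - 605 = 1229

Train: 1229, Test: 605


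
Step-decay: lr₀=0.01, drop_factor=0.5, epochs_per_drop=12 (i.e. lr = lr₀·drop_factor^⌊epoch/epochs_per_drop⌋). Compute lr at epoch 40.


n_drops = ⌊40/12⌋ = 3
lr = 0.01·0.5^3 = 0.01·0.125 = 0.00125

0.00125


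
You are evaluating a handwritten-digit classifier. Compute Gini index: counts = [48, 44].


Probabilities: [48/92, 44/92] ≈ [0.5217, 0.4783]
Σpᵢ² = (2304 + 1936)/92² = 4240/8464
Gini = 1 - Σpᵢ² = 1 - 4240/8464 = 0.4991

0.4991


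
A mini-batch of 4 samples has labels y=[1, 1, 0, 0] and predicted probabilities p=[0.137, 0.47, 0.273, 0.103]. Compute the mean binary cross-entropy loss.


L[0] = -ln(0.137) = 1.9878
L[1] = -ln(0.47) = 0.755
L[2] = -ln(1-0.273) = -ln(0.727) = 0.3188
L[3] = -ln(1-0.103) = -ln(0.897) = 0.1087
mean = (1.9878 + 0.755 + 0.3188 + 0.1087)/4 = 0.7926

0.7926


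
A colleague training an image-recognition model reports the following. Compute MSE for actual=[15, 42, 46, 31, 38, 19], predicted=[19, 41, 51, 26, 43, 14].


Squared errors: (15-19)²=16, (42-41)²=1, (46-51)²=25, (31-26)²=25, (38-43)²=25, (19-14)²=25
Sum = 117
MSE = 117/6 = 39/2

39/2


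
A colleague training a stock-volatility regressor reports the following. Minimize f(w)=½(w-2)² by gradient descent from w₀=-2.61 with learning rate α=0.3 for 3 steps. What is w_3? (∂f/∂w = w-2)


step 1: grad = -2.61-2 = -4.61; w = -2.61 - 0.3·(-4.61) = -1.227
step 2: grad = -1.227-2 = -3.227; w = -1.227 - 0.3·(-3.227) = -0.2589
step 3: grad = -0.2589-2 = -2.2589; w = -0.2589 - 0.3·(-2.2589) = 0.41877

0.41877


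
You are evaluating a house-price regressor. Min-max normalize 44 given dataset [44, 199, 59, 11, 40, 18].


min=11, max=199
(44-11)/(199-11) = 33/188 = 0.1755

0.1755


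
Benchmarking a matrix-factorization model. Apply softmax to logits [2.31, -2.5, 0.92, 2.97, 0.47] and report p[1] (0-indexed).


Exponentials: e^2.31=10.0744, e^-2.5=0.0821, e^0.92=2.5093, e^2.97=19.4919, e^0.47=1.6
Sum = 33.7577
Softmax = [0.2984, 0.0024, 0.0743, 0.5774, 0.0474]
p[1] = 0.0821/33.7577 = 0.0024

0.0024


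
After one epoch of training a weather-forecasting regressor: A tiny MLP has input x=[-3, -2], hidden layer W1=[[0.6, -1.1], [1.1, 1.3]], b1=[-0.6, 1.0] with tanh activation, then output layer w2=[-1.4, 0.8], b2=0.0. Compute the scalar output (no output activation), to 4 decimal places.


z1[0] = (0.6)·(-3) + (-1.1)·(-2) - 0.6 = -0.2
z1[1] = (1.1)·(-3) + (1.3)·(-2) + 1.0 = -4.9
h = tanh(z1) = [-0.1974, -0.9999]
output = (-1.4)·(-0.1974) + (0.8)·(-0.9999) + 0.0 = -0.5236

-0.5236


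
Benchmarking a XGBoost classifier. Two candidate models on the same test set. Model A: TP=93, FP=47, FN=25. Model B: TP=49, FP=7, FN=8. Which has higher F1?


Model A: P=93/140=0.6643, R=93/118=0.7881, F1=2PR/(P+R)=2TP/(2TP+FP+FN)=186/258=0.7209
Model B: P=49/56=0.875, R=49/57=0.8596, F1=2PR/(P+R)=2TP/(2TP+FP+FN)=98/113=0.8673
0.7209 < 0.8673 → Model B

Model B


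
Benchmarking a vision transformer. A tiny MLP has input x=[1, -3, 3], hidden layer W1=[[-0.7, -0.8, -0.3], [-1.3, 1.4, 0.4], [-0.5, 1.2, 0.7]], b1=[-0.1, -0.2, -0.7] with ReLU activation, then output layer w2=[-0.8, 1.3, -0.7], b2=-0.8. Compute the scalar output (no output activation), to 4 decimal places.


z1[0] = (-0.7)·(1) + (-0.8)·(-3) + (-0.3)·(3) - 0.1 = 0.7
z1[1] = (-1.3)·(1) + (1.4)·(-3) + (0.4)·(3) - 0.2 = -4.5
z1[2] = (-0.5)·(1) + (1.2)·(-3) + (0.7)·(3) - 0.7 = -2.7
h = ReLU(z1) = [0.7, 0.0, 0.0]
output = (-0.8)·(0.7) + (1.3)·(0.0) + (-0.7)·(0.0) - 0.8 = -1.36

-1.36


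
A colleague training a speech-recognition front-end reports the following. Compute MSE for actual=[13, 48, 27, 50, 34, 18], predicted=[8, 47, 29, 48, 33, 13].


Squared errors: (13-8)²=25, (48-47)²=1, (27-29)²=4, (50-48)²=4, (34-33)²=1, (18-13)²=25
Sum = 60
MSE = 60/6 = 10

10


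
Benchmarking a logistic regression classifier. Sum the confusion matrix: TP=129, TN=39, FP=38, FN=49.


Total = TP + TN + FP + FN
= 129 + 39 + 38 + 49
= 255
(Predicted positive: 167, predicted negative: 88)

255


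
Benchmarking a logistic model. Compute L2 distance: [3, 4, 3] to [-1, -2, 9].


d = √((3+ 1)² + (4+ 2)² + (3-9)²)
  = √(16 + 36 + 36)
  = √88 = 9.3808

9.3808


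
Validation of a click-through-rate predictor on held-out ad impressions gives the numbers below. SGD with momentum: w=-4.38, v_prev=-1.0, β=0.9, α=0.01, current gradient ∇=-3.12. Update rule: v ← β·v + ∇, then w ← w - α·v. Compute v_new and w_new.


v_new = 0.9·-1.0 - 3.12 = -0.9 - 3.12 = -4.02
w_new = -4.38 - 0.01·-4.02 = -4.38 + 0.0402 = -4.3398

v_new=-4.02, w_new=-4.3398


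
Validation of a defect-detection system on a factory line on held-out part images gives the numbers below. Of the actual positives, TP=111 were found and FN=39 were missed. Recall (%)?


Recall = TP/(TP+FN)
= 111/(111+39)
= 111/150 = 74.0%

74.0%


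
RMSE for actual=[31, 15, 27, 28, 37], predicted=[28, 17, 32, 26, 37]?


MSE = 42/5 = 8.4
RMSE = √(42/5) = 2.8983

2.8983


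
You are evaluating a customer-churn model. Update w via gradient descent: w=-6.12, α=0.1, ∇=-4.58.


w_new = w - α·∇
= -6.12 - 0.1·-4.58
= -6.12 + 0.458
= -5.662

-5.662


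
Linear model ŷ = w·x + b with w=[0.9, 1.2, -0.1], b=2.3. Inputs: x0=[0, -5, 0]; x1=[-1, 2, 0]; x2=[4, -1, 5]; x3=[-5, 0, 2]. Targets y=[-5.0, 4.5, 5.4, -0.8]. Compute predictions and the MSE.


ŷ0 = (0.9)·(0) + (1.2)·(-5) + (-0.1)·(0) + 2.3 = -3.7
ŷ1 = (0.9)·(-1) + (1.2)·(2) + (-0.1)·(0) + 2.3 = 3.8
ŷ2 = (0.9)·(4) + (1.2)·(-1) + (-0.1)·(5) + 2.3 = 4.2
ŷ3 = (0.9)·(-5) + (1.2)·(0) + (-0.1)·(2) + 2.3 = -2.4
errors² = [1.69, 0.49, 1.44, 2.56]
MSE = 6.1800/4 = 1.545

1.545


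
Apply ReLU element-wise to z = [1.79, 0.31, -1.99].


ReLU(1.79) = max(0, 1.79) = 1.79
ReLU(0.31) = max(0, 0.31) = 0.31
ReLU(-1.99) = max(0, -1.99) = 0.0
result = [1.79, 0.31, 0.0]

[1.79, 0.31, 0.0]


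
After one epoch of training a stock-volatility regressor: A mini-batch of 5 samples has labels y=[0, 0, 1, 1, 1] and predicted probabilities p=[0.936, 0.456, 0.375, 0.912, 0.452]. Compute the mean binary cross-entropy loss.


L[0] = -ln(1-0.936) = -ln(0.064) = 2.7489
L[1] = -ln(1-0.456) = -ln(0.544) = 0.6088
L[2] = -ln(0.375) = 0.9808
L[3] = -ln(0.912) = 0.0921
L[4] = -ln(0.452) = 0.7941
mean = (2.7489 + 0.6088 + 0.9808 + 0.0921 + 0.7941)/5 = 1.0449

1.0449


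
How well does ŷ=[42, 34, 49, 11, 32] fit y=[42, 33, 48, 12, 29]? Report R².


ȳ = 32.8
SS_res = Σ(y-ŷ)² = 12
SS_tot = Σ(y-ȳ)² = 762.8
R² = 1 - SS_res/SS_tot = 1 - 0.0157 = 0.9843

0.9843


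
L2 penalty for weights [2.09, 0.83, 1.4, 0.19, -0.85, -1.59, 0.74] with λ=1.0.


‖w‖₂² = (2.09)² + (0.83)² + (1.4)² + (0.19)² + (-0.85)² + (-1.59)² + (0.74)²
     = 4.3681 + 0.6889 + 1.96 + 0.0361 + 0.7225 + 2.5281 + 0.5476
     = 10.8513
λ·‖w‖₂² = 1.0·10.8513 = 10.8513

10.8513


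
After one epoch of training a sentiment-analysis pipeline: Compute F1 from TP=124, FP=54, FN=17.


Precision = 124/178 = 0.6966
Recall = 124/141 = 0.8794
F1 = 2·P·R/(P+R) = 2·TP/(2·TP+FP+FN) = 248/(248+54+17) = 248/319 = 0.7774

0.7774


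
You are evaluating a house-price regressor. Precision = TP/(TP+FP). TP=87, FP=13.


Precision = TP/(TP+FP)
= 87/(87+13)
= 87/100 = 87.0%

87.0%


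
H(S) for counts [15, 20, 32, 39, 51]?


Probabilities: [15/157, 20/157, 32/157, 39/157, 51/157] ≈ [0.0955, 0.1274, 0.2038, 0.2484, 0.3248]
H = -((15/157)·log₂(15/157) + (20/157)·log₂(20/157) + (32/157)·log₂(32/157) + (39/157)·log₂(39/157) + (51/157)·log₂(51/157))
  = 2.1961 bits

2.1961 bits


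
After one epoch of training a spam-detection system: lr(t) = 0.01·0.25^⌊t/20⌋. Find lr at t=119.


n_drops = ⌊119/20⌋ = 5
lr = 0.01·0.25^5 = 0.01·0.0009765625 = 0.000009765625

0.000009765625


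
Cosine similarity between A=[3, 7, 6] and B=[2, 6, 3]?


A·B = 3·2 + 7·6 + 6·3 = 66
‖A‖ = √94 = 9.6954, ‖B‖ = √49 = 7
cos = 66/(√94·√49) = 66/√4606 = 0.9725

0.9725


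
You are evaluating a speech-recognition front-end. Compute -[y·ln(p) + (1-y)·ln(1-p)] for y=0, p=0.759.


BCE = -[y·ln(p) + (1-y)·ln(1-p)]
= -0 - 1·ln(1-0.759)
= -ln(0.241) = 1.423

1.423


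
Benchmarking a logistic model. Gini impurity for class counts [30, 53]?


Probabilities: [30/83, 53/83] ≈ [0.3614, 0.6386]
Σpᵢ² = (900 + 2809)/83² = 3709/6889
Gini = 1 - Σpᵢ² = 1 - 3709/6889 = 0.4616

0.4616


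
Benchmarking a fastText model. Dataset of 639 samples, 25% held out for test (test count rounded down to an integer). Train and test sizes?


Test = ⌊639·25/100⌋ = 159
Train = 639 - 159 = 480

Train: 480, Test: 159


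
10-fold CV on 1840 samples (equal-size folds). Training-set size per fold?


Fold size = 1840/10 = 184
Training per fold = 1840 - 184 = 1656

1656


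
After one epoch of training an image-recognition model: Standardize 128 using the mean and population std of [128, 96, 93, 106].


μ = 105.75, σ = 13.7181
z = (128 - 105.75)/13.7181 = 1.6219

1.6219


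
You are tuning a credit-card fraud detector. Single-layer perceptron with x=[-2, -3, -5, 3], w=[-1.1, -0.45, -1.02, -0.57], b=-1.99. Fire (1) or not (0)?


z = (-2)·(-1.1) + (-3)·(-0.45) + (-5)·(-1.02) + (3)·(-0.57) - 1.99
  = 4.95
step(z) = 1 (z≥0)

1


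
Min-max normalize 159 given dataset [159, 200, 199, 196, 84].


min=84, max=200
(159-84)/(200-84) = 75/116 = 0.6466

0.6466


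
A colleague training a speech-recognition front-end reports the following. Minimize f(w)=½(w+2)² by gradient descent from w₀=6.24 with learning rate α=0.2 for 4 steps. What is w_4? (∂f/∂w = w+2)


step 1: grad = 6.24+2 = 8.24; w = 6.24 - 0.2·(8.24) = 4.592
step 2: grad = 4.592+2 = 6.592; w = 4.592 - 0.2·(6.592) = 3.2736
step 3: grad = 3.2736+2 = 5.2736; w = 3.2736 - 0.2·(5.2736) = 2.21888
step 4: grad = 2.21888+2 = 4.21888; w = 2.21888 - 0.2·(4.21888) = 1.375104

1.375104


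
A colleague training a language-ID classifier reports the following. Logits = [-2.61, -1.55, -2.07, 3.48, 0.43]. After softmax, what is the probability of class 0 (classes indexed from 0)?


Exponentials: e^-2.61=0.0735, e^-1.55=0.2122, e^-2.07=0.1262, e^3.48=32.4597, e^0.43=1.5373
Sum = 34.4089
Softmax = [0.0021, 0.0062, 0.0037, 0.9434, 0.0447]
p[0] = 0.0735/34.4089 = 0.0021

0.0021


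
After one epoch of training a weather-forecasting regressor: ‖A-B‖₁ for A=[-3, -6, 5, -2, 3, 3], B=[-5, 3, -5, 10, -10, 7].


d = |-3+ 5| + |-6-3| + |5+ 5| + |-2-10| + |3+ 10| + |3-7|
  = 2 + 9 + 10 + 12 + 13 + 4
  = 50

50


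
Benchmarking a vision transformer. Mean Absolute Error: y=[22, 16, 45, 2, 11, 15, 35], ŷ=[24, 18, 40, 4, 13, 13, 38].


Absolute errors: |22-24|=2, |16-18|=2, |45-40|=5, |2-4|=2, |11-13|=2, |15-13|=2, |35-38|=3
Sum = 18
MAE = 18/7 = 18/7

18/7


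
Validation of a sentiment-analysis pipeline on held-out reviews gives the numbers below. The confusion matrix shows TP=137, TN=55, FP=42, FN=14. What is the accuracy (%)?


Accuracy = (TP+TN)/(TP+TN+FP+FN)
= (137+55)/(248)
= 192/248 = 77.42%

77.42%


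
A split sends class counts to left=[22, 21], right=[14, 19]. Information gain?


Parent = [36, 40], H_parent = 0.998
H_left = 0.9996 (n=43), H_right = 0.9834 (n=33)
H_children = (43/76)·0.9996 + (33/76)·0.9834 = 0.9926
IG = 0.998 - 0.9926 = 0.0054

0.0054


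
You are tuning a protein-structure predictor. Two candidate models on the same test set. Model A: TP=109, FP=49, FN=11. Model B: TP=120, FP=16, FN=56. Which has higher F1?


Model A: P=109/158=0.6899, R=109/120=0.9083, F1=2PR/(P+R)=2TP/(2TP+FP+FN)=218/278=0.7842
Model B: P=120/136=0.8824, R=120/176=0.6818, F1=2PR/(P+R)=2TP/(2TP+FP+FN)=240/312=0.7692
0.7842 > 0.7692 → Model A

Model A


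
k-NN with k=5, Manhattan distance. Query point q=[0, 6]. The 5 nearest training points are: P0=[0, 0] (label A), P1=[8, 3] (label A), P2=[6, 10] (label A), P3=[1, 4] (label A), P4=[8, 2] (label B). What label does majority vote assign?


d(q,P0) = 6  (label A)
d(q,P1) = 11  (label A)
d(q,P2) = 10  (label A)
d(q,P3) = 3  (label A)
d(q,P4) = 12  (label B)
Votes: A=4, B=1
Majority → A

A


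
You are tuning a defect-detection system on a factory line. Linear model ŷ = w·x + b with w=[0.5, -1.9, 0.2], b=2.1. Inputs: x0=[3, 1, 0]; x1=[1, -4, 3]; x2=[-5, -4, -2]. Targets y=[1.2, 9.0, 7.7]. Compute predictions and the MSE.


ŷ0 = (0.5)·(3) + (-1.9)·(1) + (0.2)·(0) + 2.1 = 1.7
ŷ1 = (0.5)·(1) + (-1.9)·(-4) + (0.2)·(3) + 2.1 = 10.8
ŷ2 = (0.5)·(-5) + (-1.9)·(-4) + (0.2)·(-2) + 2.1 = 6.8
errors² = [0.25, 3.24, 0.81]
MSE = 4.3000/3 = 1.4333

1.4333


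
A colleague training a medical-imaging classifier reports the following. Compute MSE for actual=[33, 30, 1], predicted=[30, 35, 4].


Squared errors: (33-30)²=9, (30-35)²=25, (1-4)²=9
Sum = 43
MSE = 43/3 = 43/3

43/3


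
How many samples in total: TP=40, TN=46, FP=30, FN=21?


Total = TP + TN + FP + FN
= 40 + 46 + 30 + 21
= 137
(Predicted positive: 70, predicted negative: 67)

137


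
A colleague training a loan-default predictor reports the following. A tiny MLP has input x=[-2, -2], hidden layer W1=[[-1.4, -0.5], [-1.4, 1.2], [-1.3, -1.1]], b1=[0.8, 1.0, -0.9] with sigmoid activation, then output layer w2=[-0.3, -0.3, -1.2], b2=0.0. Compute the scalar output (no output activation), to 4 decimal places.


z1[0] = (-1.4)·(-2) + (-0.5)·(-2) + 0.8 = 4.6
z1[1] = (-1.4)·(-2) + (1.2)·(-2) + 1.0 = 1.4
z1[2] = (-1.3)·(-2) + (-1.1)·(-2) - 0.9 = 3.9
h = sigmoid(z1) = [0.99, 0.8022, 0.9802]
output = (-0.3)·(0.99) + (-0.3)·(0.8022) + (-1.2)·(0.9802) + 0.0 = -1.7139

-1.7139


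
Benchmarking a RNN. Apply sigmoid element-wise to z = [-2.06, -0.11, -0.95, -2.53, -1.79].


σ(-2.06) = 1/(1+e^2.06) = 0.113
σ(-0.11) = 1/(1+e^0.11) = 0.4725
σ(-0.95) = 1/(1+e^0.95) = 0.2789
σ(-2.53) = 1/(1+e^2.53) = 0.0738
σ(-1.79) = 1/(1+e^1.79) = 0.1431
result = [0.113, 0.4725, 0.2789, 0.0738, 0.1431]

[0.113, 0.4725, 0.2789, 0.0738, 0.1431]


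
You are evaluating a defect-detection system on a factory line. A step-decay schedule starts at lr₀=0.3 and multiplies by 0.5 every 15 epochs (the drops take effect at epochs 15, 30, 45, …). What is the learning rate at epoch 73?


n_drops = ⌊73/15⌋ = 4
lr = 0.3·0.5^4 = 0.3·0.0625 = 0.01875

0.01875


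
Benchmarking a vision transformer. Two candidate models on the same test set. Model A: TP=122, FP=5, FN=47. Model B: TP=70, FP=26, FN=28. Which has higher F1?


Model A: P=122/127=0.9606, R=122/169=0.7219, F1=2PR/(P+R)=2TP/(2TP+FP+FN)=244/296=0.8243
Model B: P=70/96=0.7292, R=70/98=0.7143, F1=2PR/(P+R)=2TP/(2TP+FP+FN)=140/194=0.7216
0.8243 > 0.7216 → Model A

Model A


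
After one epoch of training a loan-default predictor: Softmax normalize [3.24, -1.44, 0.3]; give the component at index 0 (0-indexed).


Exponentials: e^3.24=25.5337, e^-1.44=0.2369, e^0.3=1.3499
Sum = 27.1205
Softmax = [0.9415, 0.0087, 0.0498]
p[0] = 25.5337/27.1205 = 0.9415

0.9415


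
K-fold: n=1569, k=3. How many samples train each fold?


Fold size = 1569/3 = 523
Training per fold = 1569 - 523 = 1046

1046


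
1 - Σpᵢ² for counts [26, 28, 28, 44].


Probabilities: [26/126, 28/126, 28/126, 44/126] ≈ [0.2063, 0.2222, 0.2222, 0.3492]
Σpᵢ² = (676 + 784 + 784 + 1936)/126² = 4180/15876
Gini = 1 - Σpᵢ² = 1 - 4180/15876 = 0.7367

0.7367


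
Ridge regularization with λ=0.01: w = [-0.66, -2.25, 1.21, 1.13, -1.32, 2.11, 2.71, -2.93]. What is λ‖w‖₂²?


‖w‖₂² = (-0.66)² + (-2.25)² + (1.21)² + (1.13)² + (-1.32)² + (2.11)² + (2.71)² + (-2.93)²
     = 0.4356 + 5.0625 + 1.4641 + 1.2769 + 1.7424 + 4.4521 + 7.3441 + 8.5849
     = 30.3626
λ·‖w‖₂² = 0.01·30.3626 = 0.303626

0.303626


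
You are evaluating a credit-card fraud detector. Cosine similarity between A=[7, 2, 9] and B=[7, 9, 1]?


A·B = 7·7 + 2·9 + 9·1 = 76
‖A‖ = √134 = 11.5758, ‖B‖ = √131 = 11.4455
cos = 76/(√134·√131) = 76/√17554 = 0.5736

0.5736


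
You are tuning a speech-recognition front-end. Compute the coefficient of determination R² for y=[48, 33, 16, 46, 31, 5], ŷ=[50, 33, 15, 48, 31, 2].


ȳ = 29.8333
SS_res = Σ(y-ŷ)² = 18
SS_tot = Σ(y-ȳ)² = 1410.83
R² = 1 - SS_res/SS_tot = 1 - 0.0128 = 0.9872

0.9872


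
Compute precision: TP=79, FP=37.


Precision = TP/(TP+FP)
= 79/(79+37)
= 79/116 = 68.1%

68.1%


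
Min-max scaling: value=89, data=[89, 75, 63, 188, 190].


min=63, max=190
(89-63)/(190-63) = 26/127 = 0.2047

0.2047


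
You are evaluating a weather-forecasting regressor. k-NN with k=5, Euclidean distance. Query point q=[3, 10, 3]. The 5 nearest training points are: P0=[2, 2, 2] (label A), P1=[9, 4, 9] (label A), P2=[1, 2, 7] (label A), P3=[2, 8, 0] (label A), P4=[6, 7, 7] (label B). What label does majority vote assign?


d(q,P0) = 8.124  (label A)
d(q,P1) = 10.3923  (label A)
d(q,P2) = 9.1652  (label A)
d(q,P3) = 3.7417  (label A)
d(q,P4) = 5.831  (label B)
Votes: A=4, B=1
Majority → A

A


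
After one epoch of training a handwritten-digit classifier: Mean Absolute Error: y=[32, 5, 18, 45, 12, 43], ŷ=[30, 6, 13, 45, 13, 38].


Absolute errors: |32-30|=2, |5-6|=1, |18-13|=5, |45-45|=0, |12-13|=1, |43-38|=5
Sum = 14
MAE = 14/6 = 7/3

7/3


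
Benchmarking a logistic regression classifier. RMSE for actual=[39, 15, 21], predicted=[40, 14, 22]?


MSE = 3/3 = 1
RMSE = √(3/3) = 1.0

1.0


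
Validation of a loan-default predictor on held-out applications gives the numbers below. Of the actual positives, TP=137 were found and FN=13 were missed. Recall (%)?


Recall = TP/(TP+FN)
= 137/(137+13)
= 137/150 = 91.33%

91.33%


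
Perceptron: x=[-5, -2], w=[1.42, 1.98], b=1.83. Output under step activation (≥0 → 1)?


z = (-5)·(1.42) + (-2)·(1.98) + 1.83
  = -9.23
step(z) = 0 (z<0)

0


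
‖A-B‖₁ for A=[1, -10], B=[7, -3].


d = |1-7| + |-10+ 3|
  = 6 + 7
  = 13

13


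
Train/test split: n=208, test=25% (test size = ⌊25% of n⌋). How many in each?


Test = ⌊208·25/100⌋ = 52
Train = 208 - 52 = 156

Train: 156, Test: 52


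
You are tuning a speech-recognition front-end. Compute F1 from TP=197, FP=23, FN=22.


Precision = 197/220 = 0.8955
Recall = 197/219 = 0.8995
F1 = 2·P·R/(P+R) = 2·TP/(2·TP+FP+FN) = 394/(394+23+22) = 394/439 = 0.8975

0.8975


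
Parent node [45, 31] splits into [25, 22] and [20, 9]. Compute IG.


Parent = [45, 31], H_parent = 0.9754
H_left = 0.9971 (n=47), H_right = 0.8936 (n=29)
H_children = (47/76)·0.9971 + (29/76)·0.8936 = 0.9576
IG = 0.9754 - 0.9576 = 0.0178

0.0178


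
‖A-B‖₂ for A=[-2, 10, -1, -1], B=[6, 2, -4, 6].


d = √((-2-6)² + (10-2)² + (-1+ 4)² + (-1-6)²)
  = √(64 + 64 + 9 + 49)
  = √186 = 13.6382

13.6382


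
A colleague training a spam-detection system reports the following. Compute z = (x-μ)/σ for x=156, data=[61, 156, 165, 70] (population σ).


μ = 113, σ = 47.7127
z = (156 - 113)/47.7127 = 0.9012

0.9012


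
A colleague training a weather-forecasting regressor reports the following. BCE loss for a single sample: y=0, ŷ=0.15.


BCE = -[y·ln(p) + (1-y)·ln(1-p)]
= -0 - 1·ln(1-0.15)
= -ln(0.85) = 0.1625

0.1625


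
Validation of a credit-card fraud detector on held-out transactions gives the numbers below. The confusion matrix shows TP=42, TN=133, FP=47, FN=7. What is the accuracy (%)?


Accuracy = (TP+TN)/(TP+TN+FP+FN)
= (42+133)/(229)
= 175/229 = 76.42%

76.42%


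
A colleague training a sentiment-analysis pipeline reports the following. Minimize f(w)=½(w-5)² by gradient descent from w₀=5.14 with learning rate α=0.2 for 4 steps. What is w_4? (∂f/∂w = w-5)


step 1: grad = 5.14-5 = 0.14; w = 5.14 - 0.2·(0.14) = 5.112
step 2: grad = 5.112-5 = 0.112; w = 5.112 - 0.2·(0.112) = 5.0896
step 3: grad = 5.0896-5 = 0.0896; w = 5.0896 - 0.2·(0.0896) = 5.07168
step 4: grad = 5.07168-5 = 0.07168; w = 5.07168 - 0.2·(0.07168) = 5.057344

5.057344


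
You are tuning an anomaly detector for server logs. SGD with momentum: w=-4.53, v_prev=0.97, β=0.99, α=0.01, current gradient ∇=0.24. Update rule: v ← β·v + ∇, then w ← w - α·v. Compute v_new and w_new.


v_new = 0.99·0.97 + 0.24 = 0.9603 + 0.24 = 1.2003
w_new = -4.53 - 0.01·1.2003 = -4.53 - 0.012003 = -4.542003

v_new=1.2003, w_new=-4.542003


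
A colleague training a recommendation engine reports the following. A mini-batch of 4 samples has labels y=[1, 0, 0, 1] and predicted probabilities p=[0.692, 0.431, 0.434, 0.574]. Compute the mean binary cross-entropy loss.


L[0] = -ln(0.692) = 0.3682
L[1] = -ln(1-0.431) = -ln(0.569) = 0.5639
L[2] = -ln(1-0.434) = -ln(0.566) = 0.5692
L[3] = -ln(0.574) = 0.5551
mean = (0.3682 + 0.5639 + 0.5692 + 0.5551)/4 = 0.5141

0.5141


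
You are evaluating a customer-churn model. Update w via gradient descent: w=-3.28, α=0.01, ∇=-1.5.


w_new = w - α·∇
= -3.28 - 0.01·-1.5
= -3.28 + 0.015
= -3.265

-3.265


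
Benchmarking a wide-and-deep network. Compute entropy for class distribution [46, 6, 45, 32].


Probabilities: [46/129, 6/129, 45/129, 32/129] ≈ [0.3566, 0.0465, 0.3488, 0.2481]
H = -((46/129)·log₂(46/129) + (6/129)·log₂(6/129) + (45/129)·log₂(45/129) + (32/129)·log₂(32/129))
  = 1.7653 bits

1.7653 bits


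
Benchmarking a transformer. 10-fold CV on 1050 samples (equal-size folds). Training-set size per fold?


Fold size = 1050/10 = 105
Training per fold = 1050 - 105 = 945

945


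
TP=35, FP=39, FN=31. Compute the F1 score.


Precision = 35/74 = 0.473
Recall = 35/66 = 0.5303
F1 = 2·P·R/(P+R) = 2·TP/(2·TP+FP+FN) = 70/(70+39+31) = 70/140 = 0.5

0.5


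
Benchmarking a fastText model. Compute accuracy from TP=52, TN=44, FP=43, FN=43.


Accuracy = (TP+TN)/(TP+TN+FP+FN)
= (52+44)/(182)
= 96/182 = 52.75%

52.75%


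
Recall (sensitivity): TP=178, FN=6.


Recall = TP/(TP+FN)
= 178/(178+6)
= 178/184 = 96.74%

96.74%


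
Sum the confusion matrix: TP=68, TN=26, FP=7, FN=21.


Total = TP + TN + FP + FN
= 68 + 26 + 7 + 21
= 122
(Predicted positive: 75, predicted negative: 47)

122


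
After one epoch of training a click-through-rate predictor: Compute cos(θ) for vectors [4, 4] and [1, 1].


A·B = 4·1 + 4·1 = 8
‖A‖ = √32 = 5.6569, ‖B‖ = √2 = 1.4142
cos = 8/(√32·√2) = 8/√64 = 1.0

1.0


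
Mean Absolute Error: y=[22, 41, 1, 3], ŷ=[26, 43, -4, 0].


Absolute errors: |22-26|=4, |41-43|=2, |1+ 4|=5, |3-0|=3
Sum = 14
MAE = 14/4 = 7/2

7/2


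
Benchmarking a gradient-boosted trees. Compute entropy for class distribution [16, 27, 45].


Probabilities: [16/88, 27/88, 45/88] ≈ [0.1818, 0.3068, 0.5114]
H = -((16/88)·log₂(16/88) + (27/88)·log₂(27/88) + (45/88)·log₂(45/88))
  = 1.4649 bits

1.4649 bits


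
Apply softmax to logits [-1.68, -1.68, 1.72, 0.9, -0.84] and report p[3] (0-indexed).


Exponentials: e^-1.68=0.1864, e^-1.68=0.1864, e^1.72=5.5845, e^0.9=2.4596, e^-0.84=0.4317
Sum = 8.8486
Softmax = [0.0211, 0.0211, 0.6311, 0.278, 0.0488]
p[3] = 2.4596/8.8486 = 0.278

0.278


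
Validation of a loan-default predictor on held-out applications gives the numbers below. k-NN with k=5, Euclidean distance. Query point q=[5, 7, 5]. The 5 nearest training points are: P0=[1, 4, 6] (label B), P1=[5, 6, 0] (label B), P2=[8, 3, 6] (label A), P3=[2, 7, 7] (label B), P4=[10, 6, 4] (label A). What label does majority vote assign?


d(q,P0) = 5.099  (label B)
d(q,P1) = 5.099  (label B)
d(q,P2) = 5.099  (label A)
d(q,P3) = 3.6056  (label B)
d(q,P4) = 5.1962  (label A)
Votes: A=2, B=3
Majority → B

B


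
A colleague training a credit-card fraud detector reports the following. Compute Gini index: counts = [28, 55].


Probabilities: [28/83, 55/83] ≈ [0.3373, 0.6627]
Σpᵢ² = (784 + 3025)/83² = 3809/6889
Gini = 1 - Σpᵢ² = 1 - 3809/6889 = 0.4471

0.4471


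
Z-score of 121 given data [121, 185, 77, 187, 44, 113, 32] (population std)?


μ = 108.4286, σ = 57.5645
z = (121 - 108.4286)/57.5645 = 0.2184

0.2184


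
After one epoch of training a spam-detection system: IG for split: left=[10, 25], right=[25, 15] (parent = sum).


Parent = [35, 40], H_parent = 0.9968
H_left = 0.8631 (n=35), H_right = 0.9544 (n=40)
H_children = (35/75)·0.8631 + (40/75)·0.9544 = 0.9118
IG = 0.9968 - 0.9118 = 0.085

0.085


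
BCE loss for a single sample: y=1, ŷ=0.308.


BCE = -[y·ln(p) + (1-y)·ln(1-p)]
= -1·ln(0.308) - 0
= -ln(0.308) = 1.1777

1.1777


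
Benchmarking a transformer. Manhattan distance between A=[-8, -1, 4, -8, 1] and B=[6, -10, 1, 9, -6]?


d = |-8-6| + |-1+ 10| + |4-1| + |-8-9| + |1+ 6|
  = 14 + 9 + 3 + 17 + 7
  = 50

50


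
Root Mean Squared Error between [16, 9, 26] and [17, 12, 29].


MSE = 19/3 = 6.3333
RMSE = √(19/3) = 2.5166

2.5166


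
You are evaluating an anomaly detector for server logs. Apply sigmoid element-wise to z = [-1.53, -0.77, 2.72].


σ(-1.53) = 1/(1+e^1.53) = 0.178
σ(-0.77) = 1/(1+e^0.77) = 0.3165
σ(2.72) = 1/(1+e^-2.72) = 0.9382
result = [0.178, 0.3165, 0.9382]

[0.178, 0.3165, 0.9382]


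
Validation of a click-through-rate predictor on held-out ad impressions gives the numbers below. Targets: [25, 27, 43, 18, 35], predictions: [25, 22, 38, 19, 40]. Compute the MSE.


Squared errors: (25-25)²=0, (27-22)²=25, (43-38)²=25, (18-19)²=1, (35-40)²=25
Sum = 76
MSE = 76/5 = 76/5

76/5
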